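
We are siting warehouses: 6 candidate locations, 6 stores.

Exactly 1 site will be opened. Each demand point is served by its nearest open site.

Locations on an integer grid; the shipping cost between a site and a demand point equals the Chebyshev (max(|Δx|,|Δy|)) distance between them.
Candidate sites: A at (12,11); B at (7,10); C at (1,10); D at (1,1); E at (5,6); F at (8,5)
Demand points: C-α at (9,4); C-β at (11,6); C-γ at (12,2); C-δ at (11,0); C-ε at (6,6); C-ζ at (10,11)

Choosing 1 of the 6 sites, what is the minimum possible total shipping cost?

Open {F}.
  C-α→F 1, C-β→F 3, C-γ→F 4, C-δ→F 5, C-ε→F 2, C-ζ→F 6  ⇒ total 21.
Compare {E}: total 29.
Compare {B}: total 35.
No size-1 selection does better; minimum is 21.

21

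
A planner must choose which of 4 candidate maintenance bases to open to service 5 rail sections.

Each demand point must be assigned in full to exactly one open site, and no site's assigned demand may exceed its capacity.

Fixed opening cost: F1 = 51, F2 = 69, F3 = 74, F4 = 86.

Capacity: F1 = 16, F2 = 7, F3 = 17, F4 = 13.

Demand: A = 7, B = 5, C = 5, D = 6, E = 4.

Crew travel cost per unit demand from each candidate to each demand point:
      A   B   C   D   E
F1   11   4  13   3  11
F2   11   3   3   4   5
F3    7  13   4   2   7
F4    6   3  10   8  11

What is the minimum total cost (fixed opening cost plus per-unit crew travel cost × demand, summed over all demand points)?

260

Open {F1, F3}; cheapest assignment that respects the capacities:
  F1 (cap 16, load 11): B, D — cost 5×4 + 6×3 = 38
  F3 (cap 17, load 16): A, C, E — cost 7×7 + 5×4 + 4×7 = 97
  Shipping 135, fixed 125 → total 260.
  Any other capacity-feasible assignment to {F1, F3} ships for at least 135.
Compare {F3, F4}: its best feasible assignment gives total 277.
Compare {F1, F4}: its best feasible assignment gives total 311.
Every other set of open sites that can feasibly serve all demand totals ≥ 277 even under its best assignment. Minimum: 260.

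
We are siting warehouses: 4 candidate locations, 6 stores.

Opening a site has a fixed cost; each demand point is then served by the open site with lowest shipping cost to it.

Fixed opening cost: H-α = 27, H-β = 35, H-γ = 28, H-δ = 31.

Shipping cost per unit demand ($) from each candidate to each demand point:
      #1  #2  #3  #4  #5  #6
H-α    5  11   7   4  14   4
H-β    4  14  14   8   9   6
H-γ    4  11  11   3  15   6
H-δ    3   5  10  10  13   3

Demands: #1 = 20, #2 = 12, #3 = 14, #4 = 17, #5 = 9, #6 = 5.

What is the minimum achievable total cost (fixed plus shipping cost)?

475

Open {H-α, H-β, H-δ}: assign each demand point to its cheapest open site.
  #1→H-δ 20×3=60, #2→H-δ 12×5=60, #3→H-α 14×7=98, #4→H-α 17×4=68, #5→H-β 9×9=81, #6→H-δ 5×3=15
  shipping cost 382, fixed 93 → total 475.
Compare {H-α, H-δ}: shipping cost 418 + fixed 58 = 476.
Compare {H-α, H-β, H-γ, H-δ}: shipping cost 365 + fixed 121 = 486.
Compare {H-α, H-γ, H-δ}: shipping cost 401 + fixed 86 = 487.
All other subsets cost ≥ 476. Minimum total cost: 475.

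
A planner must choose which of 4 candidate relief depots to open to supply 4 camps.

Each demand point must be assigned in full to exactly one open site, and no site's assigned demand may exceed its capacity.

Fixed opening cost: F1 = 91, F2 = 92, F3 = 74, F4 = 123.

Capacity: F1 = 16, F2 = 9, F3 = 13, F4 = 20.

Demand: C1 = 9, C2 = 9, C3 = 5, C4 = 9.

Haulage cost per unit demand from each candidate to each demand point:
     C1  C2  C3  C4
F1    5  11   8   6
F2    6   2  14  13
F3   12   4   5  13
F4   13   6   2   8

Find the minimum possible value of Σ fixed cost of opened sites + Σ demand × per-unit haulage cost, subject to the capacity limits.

Open {F1, F4}; cheapest assignment that respects the capacities:
  F1 (cap 16, load 14): C1, C3 — cost 9×5 + 5×8 = 85
  F4 (cap 20, load 18): C2, C4 — cost 9×6 + 9×8 = 126
  Shipping 211, fixed 214 → total 425.
  Any other capacity-feasible assignment to {F1, F4} ships for at least 211.
Compare {F1, F2, F3}: its best feasible assignment gives total 441.
Compare {F1, F2, F4}: its best feasible assignment gives total 451.
Every other set of open sites that can feasibly serve all demand totals ≥ 441 even under its best assignment. Minimum: 425.

425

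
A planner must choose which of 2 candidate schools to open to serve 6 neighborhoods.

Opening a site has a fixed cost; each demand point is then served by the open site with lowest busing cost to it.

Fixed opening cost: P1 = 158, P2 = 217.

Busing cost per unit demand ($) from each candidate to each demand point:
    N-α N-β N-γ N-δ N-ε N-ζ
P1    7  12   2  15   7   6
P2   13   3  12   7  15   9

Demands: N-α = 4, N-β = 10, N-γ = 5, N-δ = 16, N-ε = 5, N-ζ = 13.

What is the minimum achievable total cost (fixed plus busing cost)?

663

Open {P2}: assign each demand point to its cheapest open site.
  N-α→P2 4×13=52, N-β→P2 10×3=30, N-γ→P2 5×12=60, N-δ→P2 16×7=112, N-ε→P2 5×15=75, N-ζ→P2 13×9=117
  busing cost 446, fixed 217 → total 663.
Compare {P1, P2}: busing cost 293 + fixed 375 = 668.
Compare {P1}: busing cost 511 + fixed 158 = 669.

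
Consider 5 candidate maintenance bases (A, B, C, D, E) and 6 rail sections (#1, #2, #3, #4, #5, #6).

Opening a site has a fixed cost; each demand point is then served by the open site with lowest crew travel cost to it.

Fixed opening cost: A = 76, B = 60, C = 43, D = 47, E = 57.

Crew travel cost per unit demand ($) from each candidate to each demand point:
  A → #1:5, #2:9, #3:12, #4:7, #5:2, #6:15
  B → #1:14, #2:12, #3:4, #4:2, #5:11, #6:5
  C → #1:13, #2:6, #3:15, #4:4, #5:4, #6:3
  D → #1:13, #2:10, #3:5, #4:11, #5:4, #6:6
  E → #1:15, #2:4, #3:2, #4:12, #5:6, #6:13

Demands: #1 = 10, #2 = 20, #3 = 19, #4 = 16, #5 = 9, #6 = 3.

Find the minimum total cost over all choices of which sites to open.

Open {A, B, E}: assign each demand point to its cheapest open site.
  #1→A 10×5=50, #2→E 20×4=80, #3→E 19×2=38, #4→B 16×2=32, #5→A 9×2=18, #6→B 3×5=15
  crew travel cost 233, fixed 193 → total 426.
Compare {A, C, E}: crew travel cost 259 + fixed 176 = 435.
Compare {C, E}: crew travel cost 357 + fixed 100 = 457.
Compare {A, B, C, E}: crew travel cost 227 + fixed 236 = 463.
All other subsets cost ≥ 435. Minimum total cost: 426.

426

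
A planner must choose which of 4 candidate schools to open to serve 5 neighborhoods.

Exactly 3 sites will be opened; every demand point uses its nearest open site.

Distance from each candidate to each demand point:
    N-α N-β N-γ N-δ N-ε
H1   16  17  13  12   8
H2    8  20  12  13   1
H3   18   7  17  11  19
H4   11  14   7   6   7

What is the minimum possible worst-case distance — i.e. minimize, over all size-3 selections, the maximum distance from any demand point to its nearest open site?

8

Open {H2, H3, H4}.
  Farthest demand point is N-α at distance 8 (to H2); all others are ≤ 8.
With {H1, H3, H4} the worst case is 11.
With {H1, H2, H3} the worst case is 12.
No size-3 selection achieves below 8.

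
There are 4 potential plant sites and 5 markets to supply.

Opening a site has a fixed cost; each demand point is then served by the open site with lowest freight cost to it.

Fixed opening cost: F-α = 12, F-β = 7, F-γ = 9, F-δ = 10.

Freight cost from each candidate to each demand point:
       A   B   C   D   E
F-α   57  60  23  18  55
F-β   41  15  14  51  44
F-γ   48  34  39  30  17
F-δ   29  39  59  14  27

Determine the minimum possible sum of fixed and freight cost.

Open {F-β, F-γ, F-δ}: assign each demand point to its cheapest open site.
  A→F-δ 29, B→F-β 15, C→F-β 14, D→F-δ 14, E→F-γ 17
  freight cost 89, fixed 26 → total 115.
Compare {F-β, F-δ}: freight cost 99 + fixed 17 = 116.
Compare {F-α, F-β, F-γ, F-δ}: freight cost 89 + fixed 38 = 127.
Compare {F-α, F-β, F-δ}: freight cost 99 + fixed 29 = 128.
All other subsets cost ≥ 116. Minimum total cost: 115.

115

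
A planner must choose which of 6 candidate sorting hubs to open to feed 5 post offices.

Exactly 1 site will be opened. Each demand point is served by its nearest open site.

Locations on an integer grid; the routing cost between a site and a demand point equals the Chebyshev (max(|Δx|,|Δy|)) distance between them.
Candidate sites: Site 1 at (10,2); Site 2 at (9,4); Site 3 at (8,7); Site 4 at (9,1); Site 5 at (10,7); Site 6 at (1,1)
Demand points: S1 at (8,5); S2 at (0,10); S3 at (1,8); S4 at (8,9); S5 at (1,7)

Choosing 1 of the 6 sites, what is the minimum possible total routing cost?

Open {Site 3}.
  S1→Site 3 2, S2→Site 3 8, S3→Site 3 7, S4→Site 3 2, S5→Site 3 7  ⇒ total 26.
Compare {Site 2}: total 31.
Compare {Site 5}: total 32.
No size-1 selection does better; minimum is 26.

26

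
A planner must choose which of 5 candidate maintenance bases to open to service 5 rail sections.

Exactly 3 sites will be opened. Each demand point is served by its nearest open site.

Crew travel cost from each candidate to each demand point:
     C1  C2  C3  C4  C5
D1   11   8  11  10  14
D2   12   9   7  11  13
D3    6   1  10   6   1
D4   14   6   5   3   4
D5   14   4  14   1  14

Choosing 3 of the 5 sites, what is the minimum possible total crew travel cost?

14

Open {D3, D4, D5}.
  C1→D3 6, C2→D3 1, C3→D4 5, C4→D5 1, C5→D3 1  ⇒ total 14.
Compare {D1, D3, D4}: total 16.
Compare {D2, D3, D4}: total 16.
No size-3 selection does better; minimum is 14.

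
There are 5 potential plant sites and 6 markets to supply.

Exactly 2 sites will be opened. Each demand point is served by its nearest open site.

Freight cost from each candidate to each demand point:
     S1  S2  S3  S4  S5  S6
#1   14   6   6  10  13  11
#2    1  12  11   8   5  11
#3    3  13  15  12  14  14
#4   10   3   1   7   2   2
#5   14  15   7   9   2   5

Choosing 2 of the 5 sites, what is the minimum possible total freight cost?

16

Open {#2, #4}.
  S1→#2 1, S2→#4 3, S3→#4 1, S4→#4 7, S5→#4 2, S6→#4 2  ⇒ total 16.
Compare {#3, #4}: total 18.
Compare {#1, #4}: total 25.
No size-2 selection does better; minimum is 16.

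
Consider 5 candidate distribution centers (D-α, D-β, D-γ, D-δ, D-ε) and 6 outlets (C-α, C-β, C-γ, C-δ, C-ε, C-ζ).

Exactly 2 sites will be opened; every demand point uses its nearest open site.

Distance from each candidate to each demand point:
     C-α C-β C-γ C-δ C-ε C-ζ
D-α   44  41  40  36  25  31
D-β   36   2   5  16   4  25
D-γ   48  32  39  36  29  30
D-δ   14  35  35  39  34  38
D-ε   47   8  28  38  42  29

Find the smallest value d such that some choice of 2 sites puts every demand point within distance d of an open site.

Open {D-β, D-δ}.
  Farthest demand point is C-ζ at distance 25 (to D-β); all others are ≤ 25.
With {D-α, D-β} the worst case is 36.
With {D-α, D-δ} the worst case is 36.
No size-2 selection achieves below 25.

25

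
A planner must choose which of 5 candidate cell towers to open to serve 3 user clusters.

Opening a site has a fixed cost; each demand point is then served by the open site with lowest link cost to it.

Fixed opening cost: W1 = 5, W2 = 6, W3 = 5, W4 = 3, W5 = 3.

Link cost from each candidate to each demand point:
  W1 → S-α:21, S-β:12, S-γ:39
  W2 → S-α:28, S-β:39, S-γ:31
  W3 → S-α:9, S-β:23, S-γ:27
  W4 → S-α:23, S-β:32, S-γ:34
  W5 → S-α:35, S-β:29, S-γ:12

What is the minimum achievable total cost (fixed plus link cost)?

Open {W1, W3, W5}: assign each demand point to its cheapest open site.
  S-α→W3 9, S-β→W1 12, S-γ→W5 12
  link cost 33, fixed 13 → total 46.
Compare {W1, W3, W4, W5}: link cost 33 + fixed 16 = 49.
Compare {W3, W5}: link cost 44 + fixed 8 = 52.
Compare {W1, W2, W3, W5}: link cost 33 + fixed 19 = 52.
All other subsets cost ≥ 49. Minimum total cost: 46.

46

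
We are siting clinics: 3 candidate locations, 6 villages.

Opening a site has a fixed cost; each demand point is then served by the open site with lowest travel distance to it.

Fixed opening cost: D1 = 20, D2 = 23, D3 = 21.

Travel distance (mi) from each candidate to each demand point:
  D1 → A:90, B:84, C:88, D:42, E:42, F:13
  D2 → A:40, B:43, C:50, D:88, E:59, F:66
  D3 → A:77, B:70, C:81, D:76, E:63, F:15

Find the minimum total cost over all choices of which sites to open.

Open {D1, D2}: assign each demand point to its cheapest open site.
  A→D2 40, B→D2 43, C→D2 50, D→D1 42, E→D1 42, F→D1 13
  travel distance 230, fixed 43 → total 273.
Compare {D1, D2, D3}: travel distance 230 + fixed 64 = 294.
Compare {D2, D3}: travel distance 283 + fixed 44 = 327.
Compare {D1, D3}: travel distance 325 + fixed 41 = 366.
All other subsets cost ≥ 294. Minimum total cost: 273.

273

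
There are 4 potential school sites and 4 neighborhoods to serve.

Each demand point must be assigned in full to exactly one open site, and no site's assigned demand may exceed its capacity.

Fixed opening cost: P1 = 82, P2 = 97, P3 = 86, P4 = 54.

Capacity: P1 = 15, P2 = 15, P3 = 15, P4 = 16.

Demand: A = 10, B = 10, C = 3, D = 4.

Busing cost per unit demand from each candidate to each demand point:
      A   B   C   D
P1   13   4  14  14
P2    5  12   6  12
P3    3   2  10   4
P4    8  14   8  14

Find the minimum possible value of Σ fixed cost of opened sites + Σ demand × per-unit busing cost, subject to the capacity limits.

Open {P3, P4}; cheapest assignment that respects the capacities:
  P3 (cap 15, load 14): B, D — cost 10×2 + 4×4 = 36
  P4 (cap 16, load 13): A, C — cost 10×8 + 3×8 = 104
  Shipping 140, fixed 140 → total 280.
  Any other capacity-feasible assignment to {P3, P4} ships for at least 140.
Compare {P2, P3}: its best feasible assignment gives total 287.
Compare {P1, P3}: its best feasible assignment gives total 296.
Every other set of open sites that can feasibly serve all demand totals ≥ 287 even under its best assignment. Minimum: 280.

280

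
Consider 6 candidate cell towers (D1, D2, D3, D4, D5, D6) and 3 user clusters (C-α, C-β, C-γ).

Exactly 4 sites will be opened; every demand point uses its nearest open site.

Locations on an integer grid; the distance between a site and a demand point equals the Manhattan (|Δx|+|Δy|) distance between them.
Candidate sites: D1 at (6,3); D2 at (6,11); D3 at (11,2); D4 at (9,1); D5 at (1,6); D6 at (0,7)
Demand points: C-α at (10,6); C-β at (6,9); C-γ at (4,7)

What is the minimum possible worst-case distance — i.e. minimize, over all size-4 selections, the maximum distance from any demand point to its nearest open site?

Open {D1, D2, D3, D5}.
  Farthest demand point is C-α at distance 5 (to D3); all others are ≤ 5.
With {D1, D2, D3, D6} the worst case is 5.
With {D2, D3, D4, D5} the worst case is 5.
No size-4 selection achieves below 5.

5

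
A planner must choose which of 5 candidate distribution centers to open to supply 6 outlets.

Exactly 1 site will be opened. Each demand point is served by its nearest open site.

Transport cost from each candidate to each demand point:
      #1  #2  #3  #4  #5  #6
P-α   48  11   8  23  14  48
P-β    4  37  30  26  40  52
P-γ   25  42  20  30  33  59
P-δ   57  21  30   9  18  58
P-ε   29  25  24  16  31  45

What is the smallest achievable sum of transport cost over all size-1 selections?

Open {P-α}.
  #1→P-α 48, #2→P-α 11, #3→P-α 8, #4→P-α 23, #5→P-α 14, #6→P-α 48  ⇒ total 152.
Compare {P-ε}: total 170.
Compare {P-β}: total 189.
No size-1 selection does better; minimum is 152.

152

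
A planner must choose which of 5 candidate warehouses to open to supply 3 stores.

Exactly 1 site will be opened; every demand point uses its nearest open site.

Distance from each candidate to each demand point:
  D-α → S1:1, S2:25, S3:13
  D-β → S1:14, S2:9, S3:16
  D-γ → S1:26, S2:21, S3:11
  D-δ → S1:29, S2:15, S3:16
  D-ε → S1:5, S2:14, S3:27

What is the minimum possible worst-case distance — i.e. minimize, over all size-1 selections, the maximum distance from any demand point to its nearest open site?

Open {D-β}.
  Farthest demand point is S3 at distance 16 (to D-β); all others are ≤ 16.
With {D-α} the worst case is 25.
With {D-γ} the worst case is 26.
No size-1 selection achieves below 16.

16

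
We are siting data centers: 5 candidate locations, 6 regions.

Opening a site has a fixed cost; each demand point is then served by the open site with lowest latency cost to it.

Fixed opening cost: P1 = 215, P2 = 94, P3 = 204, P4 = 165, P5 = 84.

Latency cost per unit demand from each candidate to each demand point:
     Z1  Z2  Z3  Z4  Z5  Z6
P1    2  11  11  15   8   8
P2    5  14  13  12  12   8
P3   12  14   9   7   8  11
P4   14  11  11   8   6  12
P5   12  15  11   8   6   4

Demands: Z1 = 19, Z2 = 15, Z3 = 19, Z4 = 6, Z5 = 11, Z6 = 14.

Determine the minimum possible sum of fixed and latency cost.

862

Open {P2, P5}: assign each demand point to its cheapest open site.
  Z1→P2 19×5=95, Z2→P2 15×14=210, Z3→P5 19×11=209, Z4→P5 6×8=48, Z5→P5 11×6=66, Z6→P5 14×4=56
  latency cost 684, fixed 178 → total 862.
Compare {P1, P5}: latency cost 582 + fixed 299 = 881.
Compare {P5}: latency cost 832 + fixed 84 = 916.
Compare {P1}: latency cost 702 + fixed 215 = 917.
All other subsets cost ≥ 881. Minimum total cost: 862.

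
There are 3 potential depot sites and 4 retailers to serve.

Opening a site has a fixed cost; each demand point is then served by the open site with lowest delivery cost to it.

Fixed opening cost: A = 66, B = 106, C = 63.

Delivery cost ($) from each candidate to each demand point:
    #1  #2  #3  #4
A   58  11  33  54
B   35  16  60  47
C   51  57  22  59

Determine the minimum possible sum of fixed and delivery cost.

Open {A}: assign each demand point to its cheapest open site.
  #1→A 58, #2→A 11, #3→A 33, #4→A 54
  delivery cost 156, fixed 66 → total 222.
Compare {C}: delivery cost 189 + fixed 63 = 252.
Compare {B}: delivery cost 158 + fixed 106 = 264.
Compare {A, C}: delivery cost 138 + fixed 129 = 267.
All other subsets cost ≥ 252. Minimum total cost: 222.

222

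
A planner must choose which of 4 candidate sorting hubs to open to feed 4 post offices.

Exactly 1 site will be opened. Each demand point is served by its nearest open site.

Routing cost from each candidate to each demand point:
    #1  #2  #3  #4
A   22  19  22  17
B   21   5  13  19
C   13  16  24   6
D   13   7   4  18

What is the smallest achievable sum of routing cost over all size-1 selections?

Open {D}.
  #1→D 13, #2→D 7, #3→D 4, #4→D 18  ⇒ total 42.
Compare {B}: total 58.
Compare {C}: total 59.
No size-1 selection does better; minimum is 42.

42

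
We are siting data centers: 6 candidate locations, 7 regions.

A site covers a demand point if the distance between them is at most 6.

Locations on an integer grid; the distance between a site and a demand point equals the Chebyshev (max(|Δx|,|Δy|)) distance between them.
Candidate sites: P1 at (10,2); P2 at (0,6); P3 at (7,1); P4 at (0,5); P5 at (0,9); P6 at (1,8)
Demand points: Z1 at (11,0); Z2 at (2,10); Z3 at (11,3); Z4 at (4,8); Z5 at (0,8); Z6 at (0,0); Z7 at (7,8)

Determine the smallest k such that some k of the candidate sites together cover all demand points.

Coverage sets (demand points within 6 of each site):
  P1: {Z1, Z3, Z4, Z7}
  P2: {Z2, Z4, Z5, Z6}
  P3: {Z1, Z3}
  P4: {Z2, Z4, Z5, Z6}
  P5: {Z2, Z4, Z5}
  P6: {Z2, Z4, Z5, Z7}
No single site covers all 7 demand points.
But {P1, P2} covers everything, so the minimum is 2.

2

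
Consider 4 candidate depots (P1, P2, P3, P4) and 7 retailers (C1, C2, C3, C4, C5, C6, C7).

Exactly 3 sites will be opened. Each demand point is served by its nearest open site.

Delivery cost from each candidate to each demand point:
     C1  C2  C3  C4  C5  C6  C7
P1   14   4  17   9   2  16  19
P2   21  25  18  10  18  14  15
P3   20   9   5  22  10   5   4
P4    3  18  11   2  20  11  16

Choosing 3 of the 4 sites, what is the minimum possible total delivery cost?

25

Open {P1, P3, P4}.
  C1→P4 3, C2→P1 4, C3→P3 5, C4→P4 2, C5→P1 2, C6→P3 5, C7→P3 4  ⇒ total 25.
Compare {P2, P3, P4}: total 38.
Compare {P1, P2, P3}: total 43.
No size-3 selection does better; minimum is 25.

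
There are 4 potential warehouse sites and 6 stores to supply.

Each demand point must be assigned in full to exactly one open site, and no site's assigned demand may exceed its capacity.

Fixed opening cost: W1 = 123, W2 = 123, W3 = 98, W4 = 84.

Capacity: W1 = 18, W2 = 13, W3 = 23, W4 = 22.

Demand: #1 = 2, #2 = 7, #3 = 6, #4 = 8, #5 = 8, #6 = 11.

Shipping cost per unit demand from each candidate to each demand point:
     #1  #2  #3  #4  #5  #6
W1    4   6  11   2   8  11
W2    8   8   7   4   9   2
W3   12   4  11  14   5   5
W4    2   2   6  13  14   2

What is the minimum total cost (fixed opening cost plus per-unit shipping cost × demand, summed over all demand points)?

424

Open {W3, W4}; cheapest assignment that respects the capacities:
  W3 (cap 23, load 23): #2, #4, #5 — cost 7×4 + 8×14 + 8×5 = 180
  W4 (cap 22, load 19): #1, #3, #6 — cost 2×2 + 6×6 + 11×2 = 62
  Shipping 242, fixed 182 → total 424.
  Any other capacity-feasible assignment to {W3, W4} ships for at least 242.
Compare {W1, W3, W4}: its best feasible assignment gives total 451.
Compare {W2, W3, W4}: its best feasible assignment gives total 467.
Every other set of open sites that can feasibly serve all demand totals ≥ 451 even under its best assignment. Minimum: 424.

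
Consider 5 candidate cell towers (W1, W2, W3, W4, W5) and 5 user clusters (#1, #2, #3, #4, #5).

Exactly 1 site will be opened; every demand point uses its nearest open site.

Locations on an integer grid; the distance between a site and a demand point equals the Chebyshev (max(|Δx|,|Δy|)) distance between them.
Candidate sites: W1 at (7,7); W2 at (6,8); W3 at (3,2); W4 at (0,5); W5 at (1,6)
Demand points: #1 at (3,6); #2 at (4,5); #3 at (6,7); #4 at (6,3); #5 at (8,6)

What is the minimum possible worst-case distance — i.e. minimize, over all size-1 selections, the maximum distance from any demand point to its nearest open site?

Open {W1}.
  Farthest demand point is #1 at distance 4 (to W1); all others are ≤ 4.
With {W2} the worst case is 5.
With {W3} the worst case is 5.
No size-1 selection achieves below 4.

4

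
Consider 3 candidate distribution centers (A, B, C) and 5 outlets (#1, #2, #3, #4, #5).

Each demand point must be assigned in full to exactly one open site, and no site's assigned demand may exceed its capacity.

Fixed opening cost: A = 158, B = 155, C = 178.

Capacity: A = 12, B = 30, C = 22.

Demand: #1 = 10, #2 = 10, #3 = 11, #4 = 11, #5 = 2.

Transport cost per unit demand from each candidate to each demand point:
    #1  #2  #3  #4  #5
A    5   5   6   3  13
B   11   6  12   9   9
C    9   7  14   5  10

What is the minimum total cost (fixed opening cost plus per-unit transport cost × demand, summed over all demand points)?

Open {B, C}; cheapest assignment that respects the capacities:
  B (cap 30, load 23): #2, #3, #5 — cost 10×6 + 11×12 + 2×9 = 210
  C (cap 22, load 21): #1, #4 — cost 10×9 + 11×5 = 145
  Shipping 355, fixed 333 → total 688.
  Any other capacity-feasible assignment to {B, C} ships for at least 355.
Compare {A, B, C}: its best feasible assignment gives total 780.
Every other set of open sites that can feasibly serve all demand totals ≥ 780 even under its best assignment. Minimum: 688.

688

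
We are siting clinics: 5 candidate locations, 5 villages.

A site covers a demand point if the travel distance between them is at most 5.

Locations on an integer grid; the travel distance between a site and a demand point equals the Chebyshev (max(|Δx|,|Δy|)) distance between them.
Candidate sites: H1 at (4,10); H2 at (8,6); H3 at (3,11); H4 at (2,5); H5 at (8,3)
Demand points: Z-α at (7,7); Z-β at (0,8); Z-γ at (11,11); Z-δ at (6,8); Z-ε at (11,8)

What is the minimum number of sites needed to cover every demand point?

Coverage sets (demand points within 5 of each site):
  H1: {Z-α, Z-β, Z-δ}
  H2: {Z-α, Z-γ, Z-δ, Z-ε}
  H3: {Z-α, Z-β, Z-δ}
  H4: {Z-α, Z-β, Z-δ}
  H5: {Z-α, Z-δ, Z-ε}
No single site covers all 5 demand points.
But {H1, H2} covers everything, so the minimum is 2.

2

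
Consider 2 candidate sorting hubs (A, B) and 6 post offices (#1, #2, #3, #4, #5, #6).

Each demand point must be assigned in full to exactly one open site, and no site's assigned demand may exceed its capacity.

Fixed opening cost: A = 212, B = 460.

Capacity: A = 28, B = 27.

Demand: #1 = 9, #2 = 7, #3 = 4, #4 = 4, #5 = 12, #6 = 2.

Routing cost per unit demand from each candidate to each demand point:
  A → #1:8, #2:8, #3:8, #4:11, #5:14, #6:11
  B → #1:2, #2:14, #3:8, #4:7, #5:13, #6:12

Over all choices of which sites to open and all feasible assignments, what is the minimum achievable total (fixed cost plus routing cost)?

Open {A, B}; cheapest assignment that respects the capacities:
  A (cap 28, load 13): #2, #3, #6 — cost 7×8 + 4×8 + 2×11 = 110
  B (cap 27, load 25): #1, #4, #5 — cost 9×2 + 4×7 + 12×13 = 202
  Shipping 312, fixed 672 → total 984.
  Any other capacity-feasible assignment to {A, B} ships for at least 312.
Total demand is 38 and no other set of sites has combined capacity ≥ 38, so {A, B} is the only feasible choice of open sites. Minimum: 984.

984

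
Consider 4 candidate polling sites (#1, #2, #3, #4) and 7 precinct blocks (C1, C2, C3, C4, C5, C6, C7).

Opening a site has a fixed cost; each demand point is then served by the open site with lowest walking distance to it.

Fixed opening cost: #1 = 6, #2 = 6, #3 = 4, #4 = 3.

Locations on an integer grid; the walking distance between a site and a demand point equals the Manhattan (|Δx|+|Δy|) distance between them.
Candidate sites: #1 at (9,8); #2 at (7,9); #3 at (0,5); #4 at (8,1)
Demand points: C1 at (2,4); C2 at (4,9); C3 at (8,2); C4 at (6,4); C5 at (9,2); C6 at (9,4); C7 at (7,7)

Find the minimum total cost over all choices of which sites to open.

Open {#2, #3, #4}: assign each demand point to its cheapest open site.
  C1→#3 3, C2→#2 3, C3→#4 1, C4→#4 5, C5→#4 2, C6→#4 4, C7→#2 2
  walking distance 20, fixed 13 → total 33.
Compare {#2, #4}: walking distance 26 + fixed 9 = 35.
Compare {#3, #4}: walking distance 30 + fixed 7 = 37.
Compare {#1, #3, #4}: walking distance 24 + fixed 13 = 37.
All other subsets cost ≥ 35. Minimum total cost: 33.

33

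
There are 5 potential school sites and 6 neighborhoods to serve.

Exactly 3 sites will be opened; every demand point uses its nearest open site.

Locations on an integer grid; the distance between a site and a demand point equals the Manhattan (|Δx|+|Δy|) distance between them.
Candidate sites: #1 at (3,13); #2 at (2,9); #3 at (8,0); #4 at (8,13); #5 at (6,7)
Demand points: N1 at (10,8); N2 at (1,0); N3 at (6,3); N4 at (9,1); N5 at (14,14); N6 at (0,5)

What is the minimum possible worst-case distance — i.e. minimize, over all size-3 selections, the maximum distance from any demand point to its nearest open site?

Open {#2, #3, #4}.
  Farthest demand point is N1 at distance 7 (to #4); all others are ≤ 7.
With {#3, #4, #5} the worst case is 8.
With {#2, #4, #5} the worst case is 10.
No size-3 selection achieves below 7.

7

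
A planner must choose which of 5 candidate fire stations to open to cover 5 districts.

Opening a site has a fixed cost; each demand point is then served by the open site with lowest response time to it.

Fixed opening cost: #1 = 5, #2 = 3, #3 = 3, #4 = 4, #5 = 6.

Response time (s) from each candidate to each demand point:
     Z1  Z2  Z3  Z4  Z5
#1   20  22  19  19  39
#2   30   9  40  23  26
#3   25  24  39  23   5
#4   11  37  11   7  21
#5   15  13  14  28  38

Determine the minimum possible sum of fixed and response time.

Open {#2, #3, #4}: assign each demand point to its cheapest open site.
  Z1→#4 11, Z2→#2 9, Z3→#4 11, Z4→#4 7, Z5→#3 5
  response time 43, fixed 10 → total 53.
Compare {#1, #2, #3, #4}: response time 43 + fixed 15 = 58.
Compare {#2, #3, #4, #5}: response time 43 + fixed 16 = 59.
Compare {#3, #4, #5}: response time 47 + fixed 13 = 60.
All other subsets cost ≥ 58. Minimum total cost: 53.

53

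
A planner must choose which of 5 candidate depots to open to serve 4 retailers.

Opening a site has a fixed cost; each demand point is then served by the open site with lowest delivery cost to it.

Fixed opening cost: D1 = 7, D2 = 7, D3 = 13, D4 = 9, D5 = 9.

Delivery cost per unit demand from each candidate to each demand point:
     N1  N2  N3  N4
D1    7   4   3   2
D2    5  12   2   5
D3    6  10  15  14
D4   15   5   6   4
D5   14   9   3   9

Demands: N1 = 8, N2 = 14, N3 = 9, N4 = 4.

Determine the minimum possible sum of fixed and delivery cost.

Open {D1, D2}: assign each demand point to its cheapest open site.
  N1→D2 8×5=40, N2→D1 14×4=56, N3→D2 9×2=18, N4→D1 4×2=8
  delivery cost 122, fixed 14 → total 136.
Compare {D1, D2, D4}: delivery cost 122 + fixed 23 = 145.
Compare {D1, D2, D5}: delivery cost 122 + fixed 23 = 145.
Compare {D1, D2, D3}: delivery cost 122 + fixed 27 = 149.
All other subsets cost ≥ 145. Minimum total cost: 136.

136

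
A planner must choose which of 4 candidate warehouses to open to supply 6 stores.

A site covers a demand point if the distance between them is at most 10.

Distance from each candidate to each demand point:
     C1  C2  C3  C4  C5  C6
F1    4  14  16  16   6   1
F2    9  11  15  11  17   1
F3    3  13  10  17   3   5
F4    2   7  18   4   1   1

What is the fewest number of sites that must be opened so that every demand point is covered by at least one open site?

Coverage sets (demand points within 10 of each site):
  F1: {C1, C5, C6}
  F2: {C1, C6}
  F3: {C1, C3, C5, C6}
  F4: {C1, C2, C4, C5, C6}
No single site covers all 6 demand points.
But {F3, F4} covers everything, so the minimum is 2.

2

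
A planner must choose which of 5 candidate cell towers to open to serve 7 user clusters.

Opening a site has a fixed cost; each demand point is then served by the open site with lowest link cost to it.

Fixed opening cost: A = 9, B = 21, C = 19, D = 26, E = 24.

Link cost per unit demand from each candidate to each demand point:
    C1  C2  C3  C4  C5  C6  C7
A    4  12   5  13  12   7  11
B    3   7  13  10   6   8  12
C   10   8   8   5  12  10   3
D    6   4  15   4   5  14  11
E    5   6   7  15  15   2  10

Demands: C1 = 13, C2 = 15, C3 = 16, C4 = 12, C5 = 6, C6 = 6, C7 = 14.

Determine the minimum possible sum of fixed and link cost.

Open {A, C, D, E}: assign each demand point to its cheapest open site.
  C1→A 13×4=52, C2→D 15×4=60, C3→A 16×5=80, C4→D 12×4=48, C5→D 6×5=30, C6→E 6×2=12, C7→C 14×3=42
  link cost 324, fixed 78 → total 402.
Compare {A, C, D}: link cost 354 + fixed 54 = 408.
Compare {A, B, C, D, E}: link cost 311 + fixed 99 = 410.
Compare {A, B, C, D}: link cost 341 + fixed 75 = 416.
All other subsets cost ≥ 408. Minimum total cost: 402.

402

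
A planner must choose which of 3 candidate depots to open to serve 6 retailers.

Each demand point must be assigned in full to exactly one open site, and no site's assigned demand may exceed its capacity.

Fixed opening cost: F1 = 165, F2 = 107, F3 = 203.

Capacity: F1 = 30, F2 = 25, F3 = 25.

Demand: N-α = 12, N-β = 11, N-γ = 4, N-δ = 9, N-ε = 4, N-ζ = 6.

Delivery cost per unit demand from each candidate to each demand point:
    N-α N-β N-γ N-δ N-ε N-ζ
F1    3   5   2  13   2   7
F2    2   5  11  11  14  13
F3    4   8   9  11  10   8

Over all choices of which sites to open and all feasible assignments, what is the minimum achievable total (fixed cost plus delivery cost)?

508

Open {F1, F2}; cheapest assignment that respects the capacities:
  F1 (cap 30, load 25): N-β, N-γ, N-ε, N-ζ — cost 11×5 + 4×2 + 4×2 + 6×7 = 113
  F2 (cap 25, load 21): N-α, N-δ — cost 12×2 + 9×11 = 123
  Shipping 236, fixed 272 → total 508.
  Any other capacity-feasible assignment to {F1, F2} ships for at least 236.
Compare {F2, F3}: its best feasible assignment gives total 612.
Compare {F1, F3}: its best feasible assignment gives total 628.
Every other set of open sites that can feasibly serve all demand totals ≥ 612 even under its best assignment. Minimum: 508.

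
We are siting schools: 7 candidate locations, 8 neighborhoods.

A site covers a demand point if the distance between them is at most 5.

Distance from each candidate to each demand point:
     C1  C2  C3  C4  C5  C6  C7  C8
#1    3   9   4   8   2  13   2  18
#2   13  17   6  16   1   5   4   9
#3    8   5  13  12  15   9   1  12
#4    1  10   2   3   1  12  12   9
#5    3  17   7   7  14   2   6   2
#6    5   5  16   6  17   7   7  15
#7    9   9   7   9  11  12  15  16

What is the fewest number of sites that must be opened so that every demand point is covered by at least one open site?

3

Coverage sets (demand points within 5 of each site):
  #1: {C1, C3, C5, C7}
  #2: {C5, C6, C7}
  #3: {C2, C7}
  #4: {C1, C3, C4, C5}
  #5: {C1, C6, C8}
  #6: {C1, C2}
  #7: {}
No 2 sites suffice: every size-2 union leaves at least one demand point uncovered.
But {#3, #4, #5} covers everything, so the minimum is 3.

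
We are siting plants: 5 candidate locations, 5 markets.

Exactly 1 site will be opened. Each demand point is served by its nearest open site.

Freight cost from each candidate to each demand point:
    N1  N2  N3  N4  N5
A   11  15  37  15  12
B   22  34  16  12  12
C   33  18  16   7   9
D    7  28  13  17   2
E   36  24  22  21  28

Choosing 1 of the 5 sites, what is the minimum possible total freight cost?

Open {D}.
  N1→D 7, N2→D 28, N3→D 13, N4→D 17, N5→D 2  ⇒ total 67.
Compare {C}: total 83.
Compare {A}: total 90.
No size-1 selection does better; minimum is 67.

67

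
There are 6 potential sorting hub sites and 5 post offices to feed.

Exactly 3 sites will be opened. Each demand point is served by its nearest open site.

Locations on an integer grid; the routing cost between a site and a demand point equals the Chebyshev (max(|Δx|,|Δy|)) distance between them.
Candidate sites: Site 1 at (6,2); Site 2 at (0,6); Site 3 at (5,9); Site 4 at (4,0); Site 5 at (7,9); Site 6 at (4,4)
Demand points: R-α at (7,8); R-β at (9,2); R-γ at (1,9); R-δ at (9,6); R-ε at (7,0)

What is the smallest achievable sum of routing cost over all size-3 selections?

12

Open {Site 1, Site 2, Site 5}.
  R-α→Site 5 1, R-β→Site 1 3, R-γ→Site 2 3, R-δ→Site 5 3, R-ε→Site 1 2  ⇒ total 12.
Compare {Site 1, Site 3, Site 5}: total 13.
Compare {Site 1, Site 2, Site 3}: total 14.
No size-3 selection does better; minimum is 12.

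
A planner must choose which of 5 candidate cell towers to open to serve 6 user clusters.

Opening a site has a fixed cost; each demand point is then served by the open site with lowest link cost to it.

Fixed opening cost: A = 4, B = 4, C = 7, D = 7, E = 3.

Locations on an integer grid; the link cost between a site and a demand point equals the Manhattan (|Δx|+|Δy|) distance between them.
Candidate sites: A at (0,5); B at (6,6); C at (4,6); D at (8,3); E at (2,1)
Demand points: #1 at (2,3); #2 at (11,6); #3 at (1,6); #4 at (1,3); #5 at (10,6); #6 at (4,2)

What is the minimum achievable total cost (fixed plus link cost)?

Open {B, E}: assign each demand point to its cheapest open site.
  #1→E 2, #2→B 5, #3→B 5, #4→E 3, #5→B 4, #6→E 3
  link cost 22, fixed 7 → total 29.
Compare {A, B, E}: link cost 19 + fixed 11 = 30.
Compare {A, B}: link cost 24 + fixed 8 = 32.
Compare {C, E}: link cost 24 + fixed 10 = 34.
All other subsets cost ≥ 30. Minimum total cost: 29.

29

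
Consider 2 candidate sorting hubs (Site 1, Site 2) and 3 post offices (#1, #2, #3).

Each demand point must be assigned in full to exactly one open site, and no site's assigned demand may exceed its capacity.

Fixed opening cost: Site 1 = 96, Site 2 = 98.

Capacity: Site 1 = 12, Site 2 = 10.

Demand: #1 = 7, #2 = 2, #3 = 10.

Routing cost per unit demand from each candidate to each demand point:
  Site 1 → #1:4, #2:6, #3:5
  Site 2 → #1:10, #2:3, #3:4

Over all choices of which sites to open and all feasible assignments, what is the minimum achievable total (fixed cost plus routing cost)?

274

Open {Site 1, Site 2}; cheapest assignment that respects the capacities:
  Site 1 (cap 12, load 9): #1, #2 — cost 7×4 + 2×6 = 40
  Site 2 (cap 10, load 10): #3 — cost 10×4 = 40
  Shipping 80, fixed 194 → total 274.
  Any other capacity-feasible assignment to {Site 1, Site 2} ships for at least 80.
Total demand is 19 and no other set of sites has combined capacity ≥ 19, so {Site 1, Site 2} is the only feasible choice of open sites. Minimum: 274.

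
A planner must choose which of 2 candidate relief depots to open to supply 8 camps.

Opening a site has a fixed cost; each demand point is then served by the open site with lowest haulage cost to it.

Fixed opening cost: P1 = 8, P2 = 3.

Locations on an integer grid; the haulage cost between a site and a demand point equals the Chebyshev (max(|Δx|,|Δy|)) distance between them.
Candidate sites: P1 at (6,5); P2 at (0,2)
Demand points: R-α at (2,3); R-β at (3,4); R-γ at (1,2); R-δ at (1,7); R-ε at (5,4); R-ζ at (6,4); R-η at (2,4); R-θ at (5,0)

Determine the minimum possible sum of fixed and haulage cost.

31

Open {P1, P2}: assign each demand point to its cheapest open site.
  R-α→P2 2, R-β→P1 3, R-γ→P2 1, R-δ→P1 5, R-ε→P1 1, R-ζ→P1 1, R-η→P2 2, R-θ→P1 5
  haulage cost 20, fixed 11 → total 31.
Compare {P2}: haulage cost 29 + fixed 3 = 32.
Compare {P1}: haulage cost 28 + fixed 8 = 36.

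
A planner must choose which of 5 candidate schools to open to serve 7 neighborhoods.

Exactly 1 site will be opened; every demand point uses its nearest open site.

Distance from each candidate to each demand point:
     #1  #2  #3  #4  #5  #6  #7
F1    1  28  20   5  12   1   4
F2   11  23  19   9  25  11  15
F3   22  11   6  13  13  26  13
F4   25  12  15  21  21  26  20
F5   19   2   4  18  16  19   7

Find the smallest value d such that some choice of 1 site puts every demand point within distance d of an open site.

Open {F5}.
  Farthest demand point is #1 at distance 19 (to F5); all others are ≤ 19.
With {F2} the worst case is 25.
With {F3} the worst case is 26.
No size-1 selection achieves below 19.

19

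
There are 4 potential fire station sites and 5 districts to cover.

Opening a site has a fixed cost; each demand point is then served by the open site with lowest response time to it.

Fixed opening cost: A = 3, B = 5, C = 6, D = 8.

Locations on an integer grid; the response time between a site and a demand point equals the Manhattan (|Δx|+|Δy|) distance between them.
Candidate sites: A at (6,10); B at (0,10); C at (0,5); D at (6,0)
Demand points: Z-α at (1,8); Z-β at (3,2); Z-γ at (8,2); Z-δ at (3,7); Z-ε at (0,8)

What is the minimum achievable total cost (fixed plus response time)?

33

Open {B, D}: assign each demand point to its cheapest open site.
  Z-α→B 3, Z-β→D 5, Z-γ→D 4, Z-δ→B 6, Z-ε→B 2
  response time 20, fixed 13 → total 33.
Compare {C}: response time 29 + fixed 6 = 35.
Compare {C, D}: response time 21 + fixed 14 = 35.
Compare {A, B, D}: response time 20 + fixed 16 = 36.
All other subsets cost ≥ 35. Minimum total cost: 33.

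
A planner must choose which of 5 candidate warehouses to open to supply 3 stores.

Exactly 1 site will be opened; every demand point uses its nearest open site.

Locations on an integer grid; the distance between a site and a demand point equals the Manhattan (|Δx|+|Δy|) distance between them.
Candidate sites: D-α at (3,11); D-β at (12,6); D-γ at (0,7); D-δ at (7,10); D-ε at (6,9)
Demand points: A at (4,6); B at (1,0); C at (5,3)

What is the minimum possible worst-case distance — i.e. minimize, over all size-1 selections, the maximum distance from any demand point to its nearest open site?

Open {D-γ}.
  Farthest demand point is C at distance 9 (to D-γ); all others are ≤ 9.
With {D-α} the worst case is 13.
With {D-ε} the worst case is 14.
No size-1 selection achieves below 9.

9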